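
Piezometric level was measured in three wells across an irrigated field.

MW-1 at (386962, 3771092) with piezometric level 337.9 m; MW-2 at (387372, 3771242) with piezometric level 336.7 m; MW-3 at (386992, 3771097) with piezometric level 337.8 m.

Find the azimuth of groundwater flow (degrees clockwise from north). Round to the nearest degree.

Three-point gradient (reference MW-1): Δ to MW-2 = (410, 150, -1.2), Δ to MW-3 = (30, 5, -0.1).
∂h/∂x = -0.003673, ∂h/∂y = +0.002041 (det = -2450).
Flow direction (−∇h) has components (+0.003673 E, -0.002041 N).
Azimuth = atan2(E, N) = atan2(+0.003673, -0.002041) = 119.1° ≈ 119°.

119°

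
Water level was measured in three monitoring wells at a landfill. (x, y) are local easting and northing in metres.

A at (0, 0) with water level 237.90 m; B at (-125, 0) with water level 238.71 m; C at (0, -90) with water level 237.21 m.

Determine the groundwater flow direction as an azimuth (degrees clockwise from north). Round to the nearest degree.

∂h/∂x = (238.71 − 237.90) / (-125 − 0) = -0.006480
∂h/∂y = (237.21 − 237.90) / (-90 − 0) = +0.007667
Flow direction (−∇h) has components (+0.006480 E, -0.007667 N).
Azimuth = atan2(E, N) = atan2(+0.006480, -0.007667) = 139.8° ≈ 140°.

140°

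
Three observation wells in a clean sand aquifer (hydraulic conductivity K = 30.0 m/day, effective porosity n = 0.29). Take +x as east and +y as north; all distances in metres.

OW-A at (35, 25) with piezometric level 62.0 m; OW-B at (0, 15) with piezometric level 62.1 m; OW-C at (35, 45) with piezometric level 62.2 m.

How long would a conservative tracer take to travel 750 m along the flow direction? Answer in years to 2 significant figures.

Differences from OW-A: to OW-B (Δx, Δy, Δh) = (-35, -10, +0.1); to OW-C = (0, 20, +0.2).
Determinant of the coordinate differences = (-35)·20 − 0·(-10) = -700.
∂h/∂x = [(+0.1)·20 − (+0.2)·(-10)] / -700 = -0.005714
∂h/∂y = [(-35)·(+0.2) − 0·(+0.1)] / -700 = +0.01000
|∇h| = √(-0.005714² + 0.01000²) = 0.01152
Seepage velocity v = K·i/n = 30.0 × 0.01152 / 0.29 = 1.192 m/day.
t = 750 / 1.192 = 629.2 days = 1.72 years.

1.7 years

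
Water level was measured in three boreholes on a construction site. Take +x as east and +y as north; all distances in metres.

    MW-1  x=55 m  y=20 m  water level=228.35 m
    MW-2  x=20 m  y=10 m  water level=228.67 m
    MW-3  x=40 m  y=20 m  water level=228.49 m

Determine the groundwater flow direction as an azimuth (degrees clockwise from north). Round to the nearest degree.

094°

With h = a·x + b·y + c and MW-1 as origin, the differences give:
  (-35)·a + (-10)·b = +0.32
  (-15)·a + 0·b = +0.14
Eliminate b (×0 and ×(-10), subtract): -150·a = 1.400 → a = ∂h/∂x = -0.009333
Back-substitute: b = ∂h/∂y = +0.0006667.
Flow direction (−∇h) has components (+0.009333 E, -0.0006667 N).
Azimuth = atan2(E, N) = atan2(+0.009333, -0.0006667) = 94.1° ≈ 094°.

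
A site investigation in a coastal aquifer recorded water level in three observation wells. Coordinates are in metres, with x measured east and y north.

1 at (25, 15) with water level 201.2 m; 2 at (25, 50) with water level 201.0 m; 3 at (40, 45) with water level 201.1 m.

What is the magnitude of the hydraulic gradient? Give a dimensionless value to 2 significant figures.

With h = a·x + b·y + c and 1 as origin, the differences give:
  0·a + 35·b = -0.2
  15·a + 30·b = -0.1
Eliminate b (×30 and ×35, subtract): -525·a = -2.50 → a = ∂h/∂x = +0.004762
Back-substitute: b = ∂h/∂y = -0.005714.
|∇h| = √(0.004762² + -0.005714²) = 0.007438

0.0074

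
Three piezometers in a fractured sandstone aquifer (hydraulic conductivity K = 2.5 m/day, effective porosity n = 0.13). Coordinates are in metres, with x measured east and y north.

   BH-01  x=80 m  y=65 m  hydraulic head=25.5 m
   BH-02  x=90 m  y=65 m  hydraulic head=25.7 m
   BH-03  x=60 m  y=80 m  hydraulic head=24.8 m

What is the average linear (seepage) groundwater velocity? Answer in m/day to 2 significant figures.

0.54 m/day

Differences from BH-01: to BH-02 (Δx, Δy, Δh) = (10, 0, +0.2); to BH-03 = (-20, 15, -0.7).
Determinant of the coordinate differences = 10·15 − (-20)·0 = 150.
∂h/∂x = [(+0.2)·15 − (-0.7)·0] / 150 = +0.02000
∂h/∂y = [10·(-0.7) − (-20)·(+0.2)] / 150 = -0.02000
|∇h| = √(0.02000² + -0.02000²) = 0.02828
Seepage velocity v = K·i/n = 2.5 × 0.02828 / 0.13 = 0.5438 m/day.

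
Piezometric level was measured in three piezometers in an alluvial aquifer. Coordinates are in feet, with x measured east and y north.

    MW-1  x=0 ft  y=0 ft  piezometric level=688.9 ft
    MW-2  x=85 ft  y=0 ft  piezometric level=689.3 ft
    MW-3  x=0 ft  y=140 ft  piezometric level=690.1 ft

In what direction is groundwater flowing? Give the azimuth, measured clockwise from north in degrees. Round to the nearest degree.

∂h/∂x = (689.3 − 688.9) / (85 − 0) = +0.004706
∂h/∂y = (690.1 − 688.9) / (140 − 0) = +0.008571
Flow direction (−∇h) has components (-0.004706 E, -0.008571 N).
Azimuth = atan2(E, N) = atan2(-0.004706, -0.008571) = 208.8° ≈ 209°.

209°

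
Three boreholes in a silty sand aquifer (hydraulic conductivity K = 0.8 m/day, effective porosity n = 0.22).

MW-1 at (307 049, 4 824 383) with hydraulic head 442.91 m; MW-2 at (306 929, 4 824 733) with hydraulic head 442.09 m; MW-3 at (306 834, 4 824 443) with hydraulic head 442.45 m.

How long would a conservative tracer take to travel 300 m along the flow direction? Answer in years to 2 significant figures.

93 years

Taking MW-1 as reference: MW-2−MW-1 = (-120, 350, -0.82); MW-3−MW-1 = (-215, 60, -0.46).
Determinant of the coordinate differences = (-120)·60 − (-215)·350 = 68050.
∂h/∂x = [(-0.82)·60 − (-0.46)·350] / 68050 = +0.001643
∂h/∂y = [(-120)·(-0.46) − (-215)·(-0.82)] / 68050 = -0.001780
|∇h| = √(0.001643² + -0.001780²) = 0.002422
Seepage velocity v = K·i/n = 0.8 × 0.002422 / 0.22 = 0.008807 m/day.
t = 300 / 0.008807 = 3.406e+04 days = 93.3 years.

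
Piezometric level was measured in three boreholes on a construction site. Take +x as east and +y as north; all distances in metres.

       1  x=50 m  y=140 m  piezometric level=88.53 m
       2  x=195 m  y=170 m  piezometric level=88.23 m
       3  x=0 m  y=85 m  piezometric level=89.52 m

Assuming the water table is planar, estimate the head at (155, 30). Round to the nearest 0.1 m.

90.9 m

With h = a·x + b·y + c and 1 as origin, the differences give:
  145·a + 30·b = -0.30
  (-50)·a + (-55)·b = +0.99
Eliminate b (×(-55) and ×30, subtract): -6475·a = -13.200 → a = ∂h/∂x = +0.002039
Back-substitute: b = ∂h/∂y = -0.01985.
h(155, 30) = 88.53 + (+0.002039)·(105) + (-0.01985)·(-110) = 88.53 +0.214 +2.184 = 90.928 m.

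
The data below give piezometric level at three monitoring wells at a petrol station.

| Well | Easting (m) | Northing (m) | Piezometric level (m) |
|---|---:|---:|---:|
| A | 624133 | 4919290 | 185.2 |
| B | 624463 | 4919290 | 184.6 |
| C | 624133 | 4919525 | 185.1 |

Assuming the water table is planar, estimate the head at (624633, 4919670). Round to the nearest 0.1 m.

∂h/∂x = (184.6 − 185.2) / (624463 − 624133) = -0.001818
∂h/∂y = (185.1 − 185.2) / (4919525 − 4919290) = -0.0004255
h(624633, 4919670) = 185.2 + (-0.001818)·(500) + (-0.0004255)·(380) = 185.2 -0.909 -0.162 = 184.129 m.

184.1 m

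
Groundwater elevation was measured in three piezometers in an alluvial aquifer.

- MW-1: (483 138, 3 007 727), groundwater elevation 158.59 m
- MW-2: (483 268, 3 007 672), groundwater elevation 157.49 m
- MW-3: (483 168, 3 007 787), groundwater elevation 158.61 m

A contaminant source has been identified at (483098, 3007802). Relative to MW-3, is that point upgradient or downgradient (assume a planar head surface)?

upgradient

Taking MW-1 as reference: MW-2−MW-1 = (130, -55, -1.10); MW-3−MW-1 = (30, 60, +0.02).
Determinant of the coordinate differences = 130·60 − 30·(-55) = 9450.
∂h/∂x = [(-1.10)·60 − (+0.02)·(-55)] / 9450 = -0.006868
∂h/∂y = [130·(+0.02) − 30·(-1.10)] / 9450 = +0.003767
Head at (483098, 3007802) = 158.59 + (-0.006868)·(-40) + (+0.003767)·(75) = 159.15 m.
That is higher than the 158.61 m at MW-3, so the point is upgradient.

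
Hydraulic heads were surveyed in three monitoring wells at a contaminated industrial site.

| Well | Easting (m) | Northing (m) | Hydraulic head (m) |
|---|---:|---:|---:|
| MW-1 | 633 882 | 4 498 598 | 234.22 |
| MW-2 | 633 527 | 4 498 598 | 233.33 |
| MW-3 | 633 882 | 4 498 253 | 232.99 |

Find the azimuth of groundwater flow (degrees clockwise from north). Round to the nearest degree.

215°

∂h/∂x = (233.33 − 234.22) / (633527 − 633882) = +0.002507
∂h/∂y = (232.99 − 234.22) / (4498253 − 4498598) = +0.003565
Flow direction (−∇h) has components (-0.002507 E, -0.003565 N).
Azimuth = atan2(E, N) = atan2(-0.002507, -0.003565) = 215.1° ≈ 215°.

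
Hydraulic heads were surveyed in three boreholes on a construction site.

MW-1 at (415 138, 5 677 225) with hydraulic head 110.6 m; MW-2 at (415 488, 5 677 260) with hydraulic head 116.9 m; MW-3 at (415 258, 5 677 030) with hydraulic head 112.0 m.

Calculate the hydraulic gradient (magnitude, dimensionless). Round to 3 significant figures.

Taking MW-1 as reference: MW-2−MW-1 = (350, 35, +6.3); MW-3−MW-1 = (120, -195, +1.4).
Determinant of the coordinate differences = 350·(-195) − 120·35 = -72450.
∂h/∂x = [(+6.3)·(-195) − (+1.4)·35] / -72450 = +0.01763
∂h/∂y = [350·(+1.4) − 120·(+6.3)] / -72450 = +0.003671
|∇h| = √(0.01763² + 0.003671²) = 0.01801

0.0180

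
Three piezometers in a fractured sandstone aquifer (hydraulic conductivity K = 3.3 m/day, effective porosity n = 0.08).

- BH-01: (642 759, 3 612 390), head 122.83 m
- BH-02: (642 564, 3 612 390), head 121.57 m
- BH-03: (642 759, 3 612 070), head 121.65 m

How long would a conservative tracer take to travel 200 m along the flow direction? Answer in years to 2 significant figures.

1.8 years

∂h/∂x = (121.57 − 122.83) / (642564 − 642759) = +0.006462
∂h/∂y = (121.65 − 122.83) / (3612070 − 3612390) = +0.003687
|∇h| = √(0.006462² + 0.003687²) = 0.00744
Seepage velocity v = K·i/n = 3.3 × 0.00744 / 0.08 = 0.3069 m/day.
t = 200 / 0.3069 = 651.7 days = 1.78 years.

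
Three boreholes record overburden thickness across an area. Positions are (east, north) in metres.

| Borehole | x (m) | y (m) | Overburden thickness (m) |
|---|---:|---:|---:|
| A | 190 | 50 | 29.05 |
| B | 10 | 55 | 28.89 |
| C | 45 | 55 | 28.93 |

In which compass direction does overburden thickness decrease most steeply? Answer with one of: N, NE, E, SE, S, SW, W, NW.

S

With d = a·x + b·y + c and A as origin, the differences give:
  (-180)·a + 5·b = -0.16
  (-145)·a + 5·b = -0.12
Eliminate b (×5 and ×5, subtract): -175·a = -0.200 → a = ∂d/∂x = +0.001143
Back-substitute: b = ∂d/∂y = +0.009143.
Steepest decrease is along −∇f = (-0.001143 E, -0.009143 N) → south.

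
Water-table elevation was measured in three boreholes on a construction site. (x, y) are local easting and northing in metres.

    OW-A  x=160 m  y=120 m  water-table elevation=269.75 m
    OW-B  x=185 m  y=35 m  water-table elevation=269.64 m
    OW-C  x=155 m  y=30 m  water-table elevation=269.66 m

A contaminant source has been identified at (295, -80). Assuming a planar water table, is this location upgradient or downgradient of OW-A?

Differences from OW-A: to OW-B (Δx, Δy, Δh) = (25, -85, -0.11); to OW-C = (-5, -90, -0.09).
Solve a·Δx + b·Δy = Δh: det = 25·(-90) − (-5)·(-85) = -2675.
∂h/∂x = [(-0.11)·(-90) − (-0.09)·(-85)] / -2675 = -0.0008411
∂h/∂y = [25·(-0.09) − (-5)·(-0.11)] / -2675 = +0.001047
Head at (295, -80) = 269.75 + (-0.0008411)·(135) + (+0.001047)·(-200) = 269.43 m.
That is lower than the 269.75 m at OW-A, so the point is downgradient.

downgradient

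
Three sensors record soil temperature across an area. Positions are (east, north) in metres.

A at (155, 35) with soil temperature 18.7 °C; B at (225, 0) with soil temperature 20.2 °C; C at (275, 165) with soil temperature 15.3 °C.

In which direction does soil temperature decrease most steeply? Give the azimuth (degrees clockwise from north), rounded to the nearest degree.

350°

Taking A as reference: B−A = (70, -35, +1.5); C−A = (120, 130, -3.4).
Solve a·Δx + b·Δy = ΔT: det = 70·130 − 120·(-35) = 13300.
∂T/∂x = [(+1.5)·130 − (-3.4)·(-35)] / 13300 = +0.005714
∂T/∂y = [70·(-3.4) − 120·(+1.5)] / 13300 = -0.03143
Steepest decrease is along −∇f: components (-0.005714 E, +0.03143 N).
Azimuth = atan2(-0.005714, +0.03143) = 349.7° ≈ 350°.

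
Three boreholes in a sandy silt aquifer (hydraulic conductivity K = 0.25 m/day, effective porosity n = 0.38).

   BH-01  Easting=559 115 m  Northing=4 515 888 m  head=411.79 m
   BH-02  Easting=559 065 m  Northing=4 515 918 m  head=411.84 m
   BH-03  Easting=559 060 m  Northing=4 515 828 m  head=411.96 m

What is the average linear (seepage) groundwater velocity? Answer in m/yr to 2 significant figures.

With h = a·x + b·y + c and BH-01 as origin, the differences give:
  (-50)·a + 30·b = +0.05
  (-55)·a + (-60)·b = +0.17
Eliminate b (×(-60) and ×30, subtract): 4650·a = -8.100 → a = ∂h/∂x = -0.001742
Back-substitute: b = ∂h/∂y = -0.001237.
|∇h| = √(-0.001742² + -0.001237²) = 0.002137
Seepage velocity v = K·i/n = 0.25 × 0.002137 / 0.38 = 0.001406 m/day = 0.5135 m/yr.

0.51 m/yr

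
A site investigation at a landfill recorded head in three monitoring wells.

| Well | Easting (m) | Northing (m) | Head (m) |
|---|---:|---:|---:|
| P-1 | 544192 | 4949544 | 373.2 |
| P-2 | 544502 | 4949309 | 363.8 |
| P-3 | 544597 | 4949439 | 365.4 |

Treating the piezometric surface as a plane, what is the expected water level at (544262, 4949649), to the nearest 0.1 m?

374.6 m

Differences from P-1: to P-2 (Δx, Δy, Δh) = (310, -235, -9.4); to P-3 = (405, -105, -7.8).
Determinant of the coordinate differences = 310·(-105) − 405·(-235) = 62625.
∂h/∂x = [(-9.4)·(-105) − (-7.8)·(-235)] / 62625 = -0.01351
∂h/∂y = [310·(-7.8) − 405·(-9.4)] / 62625 = +0.02218
h(544262, 4949649) = 373.2 + (-0.01351)·(70) + (+0.02218)·(105) = 373.2 -0.946 +2.329 = 374.583 m.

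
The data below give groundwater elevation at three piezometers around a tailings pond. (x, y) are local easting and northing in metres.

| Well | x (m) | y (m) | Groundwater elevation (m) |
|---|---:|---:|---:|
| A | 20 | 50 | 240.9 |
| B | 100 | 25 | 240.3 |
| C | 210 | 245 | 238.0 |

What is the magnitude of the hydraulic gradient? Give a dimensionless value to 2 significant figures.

0.011

With h = a·x + b·y + c and A as origin, the differences give:
  80·a + (-25)·b = -0.6
  190·a + 195·b = -2.9
Eliminate b (×195 and ×(-25), subtract): 20350·a = -189.50 → a = ∂h/∂x = -0.009312
Back-substitute: b = ∂h/∂y = -0.005799.
|∇h| = √(-0.009312² + -0.005799²) = 0.01097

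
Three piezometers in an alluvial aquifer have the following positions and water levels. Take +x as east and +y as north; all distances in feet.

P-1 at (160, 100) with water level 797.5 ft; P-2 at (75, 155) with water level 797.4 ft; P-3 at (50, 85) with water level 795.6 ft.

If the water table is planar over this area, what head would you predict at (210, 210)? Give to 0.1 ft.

Taking P-1 as reference: P-2−P-1 = (-85, 55, -0.1); P-3−P-1 = (-110, -15, -1.9).
Solve a·Δx + b·Δy = Δh: det = (-85)·(-15) − (-110)·55 = 7325.
∂h/∂x = [(-0.1)·(-15) − (-1.9)·55] / 7325 = +0.01447
∂h/∂y = [(-85)·(-1.9) − (-110)·(-0.1)] / 7325 = +0.02055
h(210, 210) = 797.5 + (+0.01447)·(50) + (+0.02055)·(110) = 797.5 +0.724 +2.260 = 800.484 ft.

800.5 ft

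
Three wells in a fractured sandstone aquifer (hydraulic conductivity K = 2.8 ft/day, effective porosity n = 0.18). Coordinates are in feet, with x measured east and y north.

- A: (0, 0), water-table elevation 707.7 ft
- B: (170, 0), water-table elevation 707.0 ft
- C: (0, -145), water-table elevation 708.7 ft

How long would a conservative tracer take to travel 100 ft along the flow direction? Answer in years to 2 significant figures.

∂h/∂x = (707.0 − 707.7) / (170 − 0) = -0.004118
∂h/∂y = (708.7 − 707.7) / (-145 − 0) = -0.006897
|∇h| = √(-0.004118² + -0.006897²) = 0.008033
Seepage velocity v = K·i/n = 2.8 × 0.008033 / 0.18 = 0.125 ft/day.
t = 100 / 0.125 = 800 days = 2.19 years.

2.2 years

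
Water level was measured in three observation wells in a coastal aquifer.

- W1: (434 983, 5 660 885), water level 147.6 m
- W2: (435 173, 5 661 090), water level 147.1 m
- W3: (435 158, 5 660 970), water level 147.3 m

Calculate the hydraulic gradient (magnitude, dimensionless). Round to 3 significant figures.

0.00182

Taking W1 as reference: W2−W1 = (190, 205, -0.5); W3−W1 = (175, 85, -0.3).
Determinant of the coordinate differences = 190·85 − 175·205 = -19725.
∂h/∂x = [(-0.5)·85 − (-0.3)·205] / -19725 = -0.0009632
∂h/∂y = [190·(-0.3) − 175·(-0.5)] / -19725 = -0.001546
|∇h| = √(-0.0009632² + -0.001546²) = 0.001822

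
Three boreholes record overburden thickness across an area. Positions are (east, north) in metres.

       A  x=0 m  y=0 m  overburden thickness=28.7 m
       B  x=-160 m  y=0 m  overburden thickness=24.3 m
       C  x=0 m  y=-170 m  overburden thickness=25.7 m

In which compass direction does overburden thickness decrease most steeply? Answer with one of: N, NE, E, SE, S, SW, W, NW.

∂d/∂x = (24.3 − 28.7) / (-160 − 0) = +0.02750
∂d/∂y = (25.7 − 28.7) / (-170 − 0) = +0.01765
Steepest decrease is along −∇f = (-0.02750 E, -0.01765 N) → southwest.

SW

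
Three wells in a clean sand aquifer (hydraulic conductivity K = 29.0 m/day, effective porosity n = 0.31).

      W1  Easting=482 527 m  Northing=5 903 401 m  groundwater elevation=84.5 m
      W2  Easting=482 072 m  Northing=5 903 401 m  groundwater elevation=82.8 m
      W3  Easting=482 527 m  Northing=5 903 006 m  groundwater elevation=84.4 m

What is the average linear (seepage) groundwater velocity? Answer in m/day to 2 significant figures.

∂h/∂x = (82.8 − 84.5) / (482072 − 482527) = +0.003736
∂h/∂y = (84.4 − 84.5) / (5903006 − 5903401) = +0.0002532
|∇h| = √(0.003736² + 0.0002532²) = 0.003745
Seepage velocity v = K·i/n = 29.0 × 0.003745 / 0.31 = 0.3503 m/day.

0.35 m/day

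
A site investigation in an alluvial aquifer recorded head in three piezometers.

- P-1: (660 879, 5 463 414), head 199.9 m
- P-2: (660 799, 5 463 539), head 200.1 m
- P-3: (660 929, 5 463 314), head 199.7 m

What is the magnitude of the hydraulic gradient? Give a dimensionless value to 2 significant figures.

Taking P-1 as reference: P-2−P-1 = (-80, 125, +0.2); P-3−P-1 = (50, -100, -0.2).
Determinant of the coordinate differences = (-80)·(-100) − 50·125 = 1750.
∂h/∂x = [(+0.2)·(-100) − (-0.2)·125] / 1750 = +0.002857
∂h/∂y = [(-80)·(-0.2) − 50·(+0.2)] / 1750 = +0.003429
|∇h| = √(0.002857² + 0.003429²) = 0.004463

0.0045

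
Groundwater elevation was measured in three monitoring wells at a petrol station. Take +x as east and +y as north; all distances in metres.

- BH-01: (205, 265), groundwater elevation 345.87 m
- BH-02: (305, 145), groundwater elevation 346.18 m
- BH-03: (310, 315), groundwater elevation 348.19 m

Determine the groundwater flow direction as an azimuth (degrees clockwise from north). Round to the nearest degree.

Taking BH-01 as reference: BH-02−BH-01 = (100, -120, +0.31); BH-03−BH-01 = (105, 50, +2.32).
Solve a·Δx + b·Δy = Δh: det = 100·50 − 105·(-120) = 17600.
∂h/∂x = [(+0.31)·50 − (+2.32)·(-120)] / 17600 = +0.01670
∂h/∂y = [100·(+2.32) − 105·(+0.31)] / 17600 = +0.01133
Flow direction (−∇h) has components (-0.01670 E, -0.01133 N).
Azimuth = atan2(E, N) = atan2(-0.01670, -0.01133) = 235.8° ≈ 236°.

236°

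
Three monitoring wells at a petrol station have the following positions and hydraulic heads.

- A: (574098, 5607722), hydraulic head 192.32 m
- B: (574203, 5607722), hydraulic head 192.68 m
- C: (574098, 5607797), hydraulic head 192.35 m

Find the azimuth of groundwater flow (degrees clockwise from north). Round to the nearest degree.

263°

∂h/∂x = (192.68 − 192.32) / (574203 − 574098) = +0.003429
∂h/∂y = (192.35 − 192.32) / (5607797 − 5607722) = +0.0004000
Flow direction (−∇h) has components (-0.003429 E, -0.0004000 N).
Azimuth = atan2(E, N) = atan2(-0.003429, -0.0004000) = 263.3° ≈ 263°.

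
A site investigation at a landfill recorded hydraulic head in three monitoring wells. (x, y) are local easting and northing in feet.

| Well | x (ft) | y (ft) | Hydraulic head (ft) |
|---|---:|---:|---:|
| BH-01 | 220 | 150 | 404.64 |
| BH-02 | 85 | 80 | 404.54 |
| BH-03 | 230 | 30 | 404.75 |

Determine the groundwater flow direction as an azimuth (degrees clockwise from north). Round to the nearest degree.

Differences from BH-01: to BH-02 (Δx, Δy, Δh) = (-135, -70, -0.10); to BH-03 = (10, -120, +0.11).
Determinant of the coordinate differences = (-135)·(-120) − 10·(-70) = 16900.
∂h/∂x = [(-0.10)·(-120) − (+0.11)·(-70)] / 16900 = +0.001166
∂h/∂y = [(-135)·(+0.11) − 10·(-0.10)] / 16900 = -0.0008195
Flow direction (−∇h) has components (-0.001166 E, +0.0008195 N).
Azimuth = atan2(E, N) = atan2(-0.001166, +0.0008195) = 305.1° ≈ 305°.

305°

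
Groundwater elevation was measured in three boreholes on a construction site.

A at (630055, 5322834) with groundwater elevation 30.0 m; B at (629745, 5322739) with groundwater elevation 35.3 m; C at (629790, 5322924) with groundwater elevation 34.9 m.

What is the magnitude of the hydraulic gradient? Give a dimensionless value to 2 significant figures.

0.018

With h = a·x + b·y + c and A as origin, the differences give:
  (-310)·a + (-95)·b = +5.3
  (-265)·a + 90·b = +4.9
Eliminate b (×90 and ×(-95), subtract): -53075·a = 942.50 → a = ∂h/∂x = -0.01776
Back-substitute: b = ∂h/∂y = +0.002157.
|∇h| = √(-0.01776² + 0.002157²) = 0.01789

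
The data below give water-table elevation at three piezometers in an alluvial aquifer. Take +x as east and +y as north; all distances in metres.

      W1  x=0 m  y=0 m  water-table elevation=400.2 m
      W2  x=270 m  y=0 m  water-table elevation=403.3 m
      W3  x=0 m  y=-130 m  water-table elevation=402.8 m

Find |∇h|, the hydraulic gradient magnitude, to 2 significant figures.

0.023

∂h/∂x = (403.3 − 400.2) / (270 − 0) = +0.01148
∂h/∂y = (402.8 − 400.2) / (-130 − 0) = -0.02000
|∇h| = √(0.01148² + -0.02000²) = 0.02306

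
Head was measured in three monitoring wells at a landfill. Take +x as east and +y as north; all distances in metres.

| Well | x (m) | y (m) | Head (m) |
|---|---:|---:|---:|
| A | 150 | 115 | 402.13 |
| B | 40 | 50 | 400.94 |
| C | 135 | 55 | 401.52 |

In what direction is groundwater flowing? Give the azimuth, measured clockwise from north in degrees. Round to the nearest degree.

Taking A as reference: B−A = (-110, -65, -1.19); C−A = (-15, -60, -0.61).
Determinant of the coordinate differences = (-110)·(-60) − (-15)·(-65) = 5625.
∂h/∂x = [(-1.19)·(-60) − (-0.61)·(-65)] / 5625 = +0.005644
∂h/∂y = [(-110)·(-0.61) − (-15)·(-1.19)] / 5625 = +0.008756
Flow direction (−∇h) has components (-0.005644 E, -0.008756 N).
Azimuth = atan2(E, N) = atan2(-0.005644, -0.008756) = 212.8° ≈ 213°.

213°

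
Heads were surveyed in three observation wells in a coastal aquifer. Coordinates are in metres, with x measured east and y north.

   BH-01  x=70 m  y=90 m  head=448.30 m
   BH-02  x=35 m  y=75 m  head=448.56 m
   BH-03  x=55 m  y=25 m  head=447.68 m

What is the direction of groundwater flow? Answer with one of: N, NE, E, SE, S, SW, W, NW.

SE

With h = a·x + b·y + c and BH-01 as origin, the differences give:
  (-35)·a + (-15)·b = +0.26
  (-15)·a + (-65)·b = -0.62
Eliminate b (×(-65) and ×(-15), subtract): 2050·a = -26.200 → a = ∂h/∂x = -0.01278
Back-substitute: b = ∂h/∂y = +0.01249.
Flow = −∇h = (+0.01278 east, -0.01249 north), which points southeast.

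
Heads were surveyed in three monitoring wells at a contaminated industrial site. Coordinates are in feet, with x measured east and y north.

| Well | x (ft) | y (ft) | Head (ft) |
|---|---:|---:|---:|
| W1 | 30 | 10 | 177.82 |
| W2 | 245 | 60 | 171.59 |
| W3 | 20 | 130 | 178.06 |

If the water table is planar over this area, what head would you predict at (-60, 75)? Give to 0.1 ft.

With h = a·x + b·y + c and W1 as origin, the differences give:
  215·a + 50·b = -6.23
  (-10)·a + 120·b = +0.24
Eliminate b (×120 and ×50, subtract): 26300·a = -759.600 → a = ∂h/∂x = -0.02888
Back-substitute: b = ∂h/∂y = -0.0004068.
h(-60, 75) = 177.82 + (-0.02888)·(-90) + (-0.0004068)·(65) = 177.82 +2.599 -0.026 = 180.393 ft.

180.4 ft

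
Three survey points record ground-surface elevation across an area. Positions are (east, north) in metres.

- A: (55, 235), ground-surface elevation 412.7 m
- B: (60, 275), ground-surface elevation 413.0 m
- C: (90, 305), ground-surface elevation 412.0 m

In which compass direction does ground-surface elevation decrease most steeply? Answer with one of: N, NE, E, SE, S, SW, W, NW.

Taking A as reference: B−A = (5, 40, +0.3); C−A = (35, 70, -0.7).
Solve a·Δx + b·Δy = Δz: det = 5·70 − 35·40 = -1050.
∂z/∂x = [(+0.3)·70 − (-0.7)·40] / -1050 = -0.04667
∂z/∂y = [5·(-0.7) − 35·(+0.3)] / -1050 = +0.01333
Steepest decrease is along −∇f = (+0.04667 E, -0.01333 N) → east.

E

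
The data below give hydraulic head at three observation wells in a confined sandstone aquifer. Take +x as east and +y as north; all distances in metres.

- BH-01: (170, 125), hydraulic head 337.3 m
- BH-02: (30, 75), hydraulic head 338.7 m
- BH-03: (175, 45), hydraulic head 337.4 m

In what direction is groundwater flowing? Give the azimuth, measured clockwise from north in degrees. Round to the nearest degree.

With h = a·x + b·y + c and BH-01 as origin, the differences give:
  (-140)·a + (-50)·b = +1.4
  5·a + (-80)·b = +0.1
Eliminate b (×(-80) and ×(-50), subtract): 11450·a = -107.00 → a = ∂h/∂x = -0.009345
Back-substitute: b = ∂h/∂y = -0.001834.
Flow direction (−∇h) has components (+0.009345 E, +0.001834 N).
Azimuth = atan2(E, N) = atan2(+0.009345, +0.001834) = 78.9° ≈ 079°.

079°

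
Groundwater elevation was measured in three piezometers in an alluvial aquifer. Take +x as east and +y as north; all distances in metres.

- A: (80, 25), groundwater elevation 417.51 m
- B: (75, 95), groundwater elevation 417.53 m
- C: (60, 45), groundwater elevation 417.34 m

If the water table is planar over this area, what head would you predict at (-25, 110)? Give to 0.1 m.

With h = a·x + b·y + c and A as origin, the differences give:
  (-5)·a + 70·b = +0.02
  (-20)·a + 20·b = -0.17
Eliminate b (×20 and ×70, subtract): 1300·a = 12.300 → a = ∂h/∂x = +0.009462
Back-substitute: b = ∂h/∂y = +0.0009615.
h(-25, 110) = 417.51 + (+0.009462)·(-105) + (+0.0009615)·(85) = 417.51 -0.993 +0.082 = 416.598 m.

416.6 m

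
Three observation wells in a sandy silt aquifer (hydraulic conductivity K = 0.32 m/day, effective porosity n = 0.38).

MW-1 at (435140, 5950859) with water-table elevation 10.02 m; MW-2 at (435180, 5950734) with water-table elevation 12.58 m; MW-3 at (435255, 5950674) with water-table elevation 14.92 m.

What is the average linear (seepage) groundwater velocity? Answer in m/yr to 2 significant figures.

7.5 m/yr

Taking MW-1 as reference: MW-2−MW-1 = (40, -125, +2.56); MW-3−MW-1 = (115, -185, +4.90).
Solve a·Δx + b·Δy = Δh: det = 40·(-185) − 115·(-125) = 6975.
∂h/∂x = [(+2.56)·(-185) − (+4.90)·(-125)] / 6975 = +0.01991
∂h/∂y = [40·(+4.90) − 115·(+2.56)] / 6975 = -0.01411
|∇h| = √(0.01991² + -0.01411²) = 0.0244
Seepage velocity v = K·i/n = 0.32 × 0.0244 / 0.38 = 0.02055 m/day = 7.506 m/yr.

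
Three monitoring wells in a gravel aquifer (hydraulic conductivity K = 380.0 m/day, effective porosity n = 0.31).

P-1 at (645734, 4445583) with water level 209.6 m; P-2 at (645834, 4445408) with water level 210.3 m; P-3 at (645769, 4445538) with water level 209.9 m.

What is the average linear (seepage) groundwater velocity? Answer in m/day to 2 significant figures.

16 m/day

Taking P-1 as reference: P-2−P-1 = (100, -175, +0.7); P-3−P-1 = (35, -45, +0.3).
Determinant of the coordinate differences = 100·(-45) − 35·(-175) = 1625.
∂h/∂x = [(+0.7)·(-45) − (+0.3)·(-175)] / 1625 = +0.01292
∂h/∂y = [100·(+0.3) − 35·(+0.7)] / 1625 = +0.003385
|∇h| = √(0.01292² + 0.003385²) = 0.01336
Seepage velocity v = K·i/n = 380.0 × 0.01336 / 0.31 = 16.38 m/day.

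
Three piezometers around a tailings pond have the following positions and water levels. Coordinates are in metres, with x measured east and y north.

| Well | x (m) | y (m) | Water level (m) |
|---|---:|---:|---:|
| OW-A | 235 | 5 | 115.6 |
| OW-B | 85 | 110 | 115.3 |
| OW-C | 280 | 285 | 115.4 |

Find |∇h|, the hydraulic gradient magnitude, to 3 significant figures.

Differences from OW-A: to OW-B (Δx, Δy, Δh) = (-150, 105, -0.3); to OW-C = (45, 280, -0.2).
Solve a·Δx + b·Δy = Δh: det = (-150)·280 − 45·105 = -46725.
∂h/∂x = [(-0.3)·280 − (-0.2)·105] / -46725 = +0.001348
∂h/∂y = [(-150)·(-0.2) − 45·(-0.3)] / -46725 = -0.0009310
|∇h| = √(0.001348² + -0.0009310²) = 0.001638

0.00164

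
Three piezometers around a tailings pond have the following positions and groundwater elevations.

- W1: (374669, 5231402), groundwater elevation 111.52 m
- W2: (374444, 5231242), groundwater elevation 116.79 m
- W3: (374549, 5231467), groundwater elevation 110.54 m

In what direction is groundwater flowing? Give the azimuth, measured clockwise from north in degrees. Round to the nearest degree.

Differences from W1: to W2 (Δx, Δy, Δh) = (-225, -160, +5.27); to W3 = (-120, 65, -0.98).
Solve a·Δx + b·Δy = Δh: det = (-225)·65 − (-120)·(-160) = -33825.
∂h/∂x = [(+5.27)·65 − (-0.98)·(-160)] / -33825 = -0.005492
∂h/∂y = [(-225)·(-0.98) − (-120)·(+5.27)] / -33825 = -0.02522
Flow direction (−∇h) has components (+0.005492 E, +0.02522 N).
Azimuth = atan2(E, N) = atan2(+0.005492, +0.02522) = 12.3° ≈ 012°.

012°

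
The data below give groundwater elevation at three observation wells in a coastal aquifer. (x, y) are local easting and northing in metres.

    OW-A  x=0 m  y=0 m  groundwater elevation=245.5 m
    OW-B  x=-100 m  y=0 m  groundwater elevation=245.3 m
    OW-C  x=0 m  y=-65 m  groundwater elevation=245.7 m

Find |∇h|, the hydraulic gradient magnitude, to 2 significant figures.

0.0037

∂h/∂x = (245.3 − 245.5) / (-100 − 0) = +0.002000
∂h/∂y = (245.7 − 245.5) / (-65 − 0) = -0.003077
|∇h| = √(0.002000² + -0.003077²) = 0.00367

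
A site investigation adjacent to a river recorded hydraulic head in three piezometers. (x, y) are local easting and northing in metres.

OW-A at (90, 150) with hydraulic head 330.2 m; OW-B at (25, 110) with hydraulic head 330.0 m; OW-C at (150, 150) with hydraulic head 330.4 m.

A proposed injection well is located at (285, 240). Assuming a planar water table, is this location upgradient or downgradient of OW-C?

upgradient

Three-point gradient (reference OW-A): Δ to OW-B = (-65, -40, -0.2), Δ to OW-C = (60, 0, +0.2).
∂h/∂x = +0.003333, ∂h/∂y = -0.0004167 (det = 2400).
Head at (285, 240) = 330.2 + (+0.003333)·(195) + (-0.0004167)·(90) = 330.81 m.
That is higher than the 330.4 m at OW-C, so the point is upgradient.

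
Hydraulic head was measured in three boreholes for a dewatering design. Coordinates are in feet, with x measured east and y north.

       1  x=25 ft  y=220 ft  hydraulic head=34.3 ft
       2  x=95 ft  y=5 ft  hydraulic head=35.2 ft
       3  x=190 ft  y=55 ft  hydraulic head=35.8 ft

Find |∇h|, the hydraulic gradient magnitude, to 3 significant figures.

With h = a·x + b·y + c and 1 as origin, the differences give:
  70·a + (-215)·b = +0.9
  165·a + (-165)·b = +1.5
Eliminate b (×(-165) and ×(-215), subtract): 23925·a = 174.00 → a = ∂h/∂x = +0.007273
Back-substitute: b = ∂h/∂y = -0.001818.
|∇h| = √(0.007273² + -0.001818²) = 0.007497

0.00750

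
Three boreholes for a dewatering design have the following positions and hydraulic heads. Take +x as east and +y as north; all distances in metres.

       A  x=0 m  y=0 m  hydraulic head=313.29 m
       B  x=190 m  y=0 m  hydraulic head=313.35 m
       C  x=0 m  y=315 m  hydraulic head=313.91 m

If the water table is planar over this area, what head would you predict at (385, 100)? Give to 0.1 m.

∂h/∂x = (313.35 − 313.29) / (190 − 0) = +0.0003158
∂h/∂y = (313.91 − 313.29) / (315 − 0) = +0.001968
h(385, 100) = 313.29 + (+0.0003158)·(385) + (+0.001968)·(100) = 313.29 +0.122 +0.197 = 313.608 m.

313.6 m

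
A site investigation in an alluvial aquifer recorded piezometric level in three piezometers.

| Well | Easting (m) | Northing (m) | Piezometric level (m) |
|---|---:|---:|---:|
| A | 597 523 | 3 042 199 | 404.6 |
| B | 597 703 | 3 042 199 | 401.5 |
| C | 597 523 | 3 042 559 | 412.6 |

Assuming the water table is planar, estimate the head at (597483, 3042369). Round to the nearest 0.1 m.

∂h/∂x = (401.5 − 404.6) / (597703 − 597523) = -0.01722
∂h/∂y = (412.6 − 404.6) / (3042559 − 3042199) = +0.02222
h(597483, 3042369) = 404.6 + (-0.01722)·(-40) + (+0.02222)·(170) = 404.6 +0.689 +3.778 = 409.067 m.

409.1 m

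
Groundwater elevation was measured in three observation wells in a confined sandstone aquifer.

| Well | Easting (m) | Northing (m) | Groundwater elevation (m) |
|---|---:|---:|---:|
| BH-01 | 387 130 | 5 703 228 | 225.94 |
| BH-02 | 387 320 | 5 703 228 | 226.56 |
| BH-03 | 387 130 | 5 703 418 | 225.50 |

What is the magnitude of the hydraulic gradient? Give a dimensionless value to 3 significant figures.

0.00400

∂h/∂x = (226.56 − 225.94) / (387320 − 387130) = +0.003263
∂h/∂y = (225.50 − 225.94) / (5703418 − 5703228) = -0.002316
|∇h| = √(0.003263² + -0.002316²) = 0.004001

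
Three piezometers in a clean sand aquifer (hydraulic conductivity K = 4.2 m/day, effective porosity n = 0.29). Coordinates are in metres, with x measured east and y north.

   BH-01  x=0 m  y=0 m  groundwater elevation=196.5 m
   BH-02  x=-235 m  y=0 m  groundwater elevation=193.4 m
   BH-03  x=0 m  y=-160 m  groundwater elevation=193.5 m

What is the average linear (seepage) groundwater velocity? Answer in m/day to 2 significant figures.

∂h/∂x = (193.4 − 196.5) / (-235 − 0) = +0.01319
∂h/∂y = (193.5 − 196.5) / (-160 − 0) = +0.01875
|∇h| = √(0.01319² + 0.01875²) = 0.02292
Seepage velocity v = K·i/n = 4.2 × 0.02292 / 0.29 = 0.3319 m/day.

0.33 m/day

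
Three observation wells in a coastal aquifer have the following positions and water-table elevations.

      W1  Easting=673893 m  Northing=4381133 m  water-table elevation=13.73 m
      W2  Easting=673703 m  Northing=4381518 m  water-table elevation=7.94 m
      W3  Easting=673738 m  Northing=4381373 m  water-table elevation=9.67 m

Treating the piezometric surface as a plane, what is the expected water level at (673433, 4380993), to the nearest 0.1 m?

With h = a·x + b·y + c and W1 as origin, the differences give:
  (-190)·a + 385·b = -5.79
  (-155)·a + 240·b = -4.06
Eliminate b (×240 and ×385, subtract): 14075·a = 173.500 → a = ∂h/∂x = +0.01233
Back-substitute: b = ∂h/∂y = -0.008956.
h(673433, 4380993) = 13.73 + (+0.01233)·(-460) + (-0.008956)·(-140) = 13.73 -5.670 +1.254 = 9.313 m.

9.3 m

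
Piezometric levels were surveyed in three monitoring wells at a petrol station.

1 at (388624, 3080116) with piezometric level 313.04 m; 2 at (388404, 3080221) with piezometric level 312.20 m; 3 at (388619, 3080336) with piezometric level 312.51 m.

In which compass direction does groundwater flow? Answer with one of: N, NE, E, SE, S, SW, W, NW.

NW

With h = a·x + b·y + c and 1 as origin, the differences give:
  (-220)·a + 105·b = -0.84
  (-5)·a + 220·b = -0.53
Eliminate b (×220 and ×105, subtract): -47875·a = -129.150 → a = ∂h/∂x = +0.002698
Back-substitute: b = ∂h/∂y = -0.002348.
Flow = −∇h = (-0.002698 east, +0.002348 north), which points northwest.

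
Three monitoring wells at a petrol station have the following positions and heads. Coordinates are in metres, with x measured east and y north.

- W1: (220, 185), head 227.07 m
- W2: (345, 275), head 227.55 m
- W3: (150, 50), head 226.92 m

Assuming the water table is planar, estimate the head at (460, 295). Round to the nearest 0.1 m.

Differences from W1: to W2 (Δx, Δy, Δh) = (125, 90, +0.48); to W3 = (-70, -135, -0.15).
Determinant of the coordinate differences = 125·(-135) − (-70)·90 = -10575.
∂h/∂x = [(+0.48)·(-135) − (-0.15)·90] / -10575 = +0.004851
∂h/∂y = [125·(-0.15) − (-70)·(+0.48)] / -10575 = -0.001404
h(460, 295) = 227.07 + (+0.004851)·(240) + (-0.001404)·(110) = 227.07 +1.164 -0.154 = 228.080 m.

228.1 m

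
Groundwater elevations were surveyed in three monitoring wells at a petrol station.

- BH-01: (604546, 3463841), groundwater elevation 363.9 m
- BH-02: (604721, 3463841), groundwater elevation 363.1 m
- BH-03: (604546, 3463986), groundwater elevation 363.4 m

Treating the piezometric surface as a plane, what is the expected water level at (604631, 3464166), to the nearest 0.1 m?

∂h/∂x = (363.1 − 363.9) / (604721 − 604546) = -0.004571
∂h/∂y = (363.4 − 363.9) / (3463986 − 3463841) = -0.003448
h(604631, 3464166) = 363.9 + (-0.004571)·(85) + (-0.003448)·(325) = 363.9 -0.389 -1.121 = 362.391 m.

362.4 m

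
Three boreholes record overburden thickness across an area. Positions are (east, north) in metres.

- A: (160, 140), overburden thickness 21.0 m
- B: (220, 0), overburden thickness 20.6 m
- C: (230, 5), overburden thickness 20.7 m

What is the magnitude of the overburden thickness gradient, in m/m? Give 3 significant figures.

0.00919 m/m

With d = a·x + b·y + c and A as origin, the differences give:
  60·a + (-140)·b = -0.4
  70·a + (-135)·b = -0.3
Eliminate b (×(-135) and ×(-140), subtract): 1700·a = 12.00 → a = ∂d/∂x = +0.007059
Back-substitute: b = ∂d/∂y = +0.005882.
|∇f| = √(0.007059² + 0.005882²) = 0.009188 m/m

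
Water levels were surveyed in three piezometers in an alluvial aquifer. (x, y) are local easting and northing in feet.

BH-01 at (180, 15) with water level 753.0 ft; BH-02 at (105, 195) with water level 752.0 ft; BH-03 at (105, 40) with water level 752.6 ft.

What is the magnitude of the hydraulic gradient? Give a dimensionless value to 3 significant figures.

0.00560

Taking BH-01 as reference: BH-02−BH-01 = (-75, 180, -1.0); BH-03−BH-01 = (-75, 25, -0.4).
Determinant of the coordinate differences = (-75)·25 − (-75)·180 = 11625.
∂h/∂x = [(-1.0)·25 − (-0.4)·180] / 11625 = +0.004043
∂h/∂y = [(-75)·(-0.4) − (-75)·(-1.0)] / 11625 = -0.003871
|∇h| = √(0.004043² + -0.003871²) = 0.005597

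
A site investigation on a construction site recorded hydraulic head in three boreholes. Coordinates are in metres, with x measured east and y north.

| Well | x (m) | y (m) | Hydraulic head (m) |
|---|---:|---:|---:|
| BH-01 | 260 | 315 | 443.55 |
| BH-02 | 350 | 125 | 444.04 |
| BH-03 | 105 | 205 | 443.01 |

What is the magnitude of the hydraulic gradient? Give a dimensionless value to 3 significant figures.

Three-point gradient (reference BH-01): Δ to BH-02 = (90, -190, +0.49), Δ to BH-03 = (-155, -110, -0.54).
∂h/∂x = +0.003977, ∂h/∂y = -0.0006950 (det = -39350).
|∇h| = √(0.003977² + -0.0006950²) = 0.004037

0.00404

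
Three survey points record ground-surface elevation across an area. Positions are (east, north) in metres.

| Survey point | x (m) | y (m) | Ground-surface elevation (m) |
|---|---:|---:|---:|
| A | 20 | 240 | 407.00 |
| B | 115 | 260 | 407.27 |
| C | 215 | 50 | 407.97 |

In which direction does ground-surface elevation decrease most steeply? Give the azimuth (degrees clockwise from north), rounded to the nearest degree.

299°

With z = a·x + b·y + c and A as origin, the differences give:
  95·a + 20·b = +0.27
  195·a + (-190)·b = +0.97
Eliminate b (×(-190) and ×20, subtract): -21950·a = -70.700 → a = ∂z/∂x = +0.003221
Back-substitute: b = ∂z/∂y = -0.001800.
Steepest decrease is along −∇f: components (-0.003221 E, +0.001800 N).
Azimuth = atan2(-0.003221, +0.001800) = 299.2° ≈ 299°.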